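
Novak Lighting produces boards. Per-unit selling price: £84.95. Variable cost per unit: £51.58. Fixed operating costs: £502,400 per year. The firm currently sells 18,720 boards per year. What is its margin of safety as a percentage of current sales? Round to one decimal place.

19.6%

Each unit contributes £84.95 − £51.58 = £33.37. Break-even units = £502,400 ÷ £33.37 = 15,055.44; break-even revenue = 15,055.44 × £84.95 = £1,278,959.54.
Actual sales revenue = 18,720 × £84.95 = £1,590,264.00.
Margin of safety = (£1,590,264.00 − £1,278,959.54) ÷ £1,590,264.00 = 19.6%.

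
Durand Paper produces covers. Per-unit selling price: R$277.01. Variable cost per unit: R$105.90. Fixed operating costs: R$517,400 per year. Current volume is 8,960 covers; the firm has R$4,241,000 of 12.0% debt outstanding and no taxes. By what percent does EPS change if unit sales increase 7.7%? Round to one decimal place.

+23.3%

Total contribution margin = 8,960 × R$171.11 = R$1,533,145.60.
Operating income = contribution − fixed costs = R$1,533,145.60 − R$517,400 = R$1,015,745.60.
After interest of R$508,920.00, pre-tax earnings = R$506,825.60.
DCL = total CM / (EBIT − I) = R$1,533,145.60 / R$506,825.60 = 3.0250.
%ΔEPS = DCL × %ΔSales = 3.0250 × +7.7% = +23.3%.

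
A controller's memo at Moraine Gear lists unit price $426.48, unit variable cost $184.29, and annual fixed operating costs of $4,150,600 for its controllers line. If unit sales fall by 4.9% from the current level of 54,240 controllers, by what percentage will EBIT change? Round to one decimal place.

At 54,240 units, contribution = 54,240 × $242.19 = $13,136,385.60.
Operating income = contribution − fixed costs = $13,136,385.60 − $4,150,600 = $8,985,785.60.
Degree of operating leverage = $13,136,385.60 / $8,985,785.60 = 1.4619.
So EBIT moves 1.4619 × (-4.9%) = -7.2%.

-7.2%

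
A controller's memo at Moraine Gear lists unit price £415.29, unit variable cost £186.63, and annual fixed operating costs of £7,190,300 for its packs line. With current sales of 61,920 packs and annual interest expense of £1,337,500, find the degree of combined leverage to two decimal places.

Contribution at this volume is 61,920 × £228.66 = £14,158,627.20.
Subtracting fixed costs: EBIT = £14,158,627.20 − £7,190,300 = £6,968,327.20. Interest = £1,337,500.00, so EBIT − I = £5,630,827.20.
DCL = contribution ÷ (EBIT − I) = £14,158,627.20 ÷ £5,630,827.20 = 2.5145.

2.51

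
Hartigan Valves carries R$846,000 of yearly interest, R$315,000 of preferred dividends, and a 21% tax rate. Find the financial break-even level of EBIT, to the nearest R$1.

R$1,244,734

Grossing the preferred dividend up to pre-tax terms: R$315,000 / (1 − 0.21) = R$398,734.18.
Financial break-even EBIT = interest + D_p ÷ (1 − t) = R$846,000 + R$398,734.18 = R$1,244,734.18.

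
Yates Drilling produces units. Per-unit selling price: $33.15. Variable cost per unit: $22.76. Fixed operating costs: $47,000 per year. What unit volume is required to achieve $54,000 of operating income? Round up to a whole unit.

Each unit contributes $33.15 − $22.76 = $10.39.
Units = (FC + target) / CM = ($47,000 + $54,000) / $10.39 = 9,720.89, so 9,721 units.

9,721 units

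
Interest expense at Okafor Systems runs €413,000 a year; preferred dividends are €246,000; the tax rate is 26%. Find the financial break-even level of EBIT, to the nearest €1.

€745,432

Grossing the preferred dividend up to pre-tax terms: €246,000 / (1 − 0.26) = €332,432.43.
EPS = 0 when EBIT covers interest plus the pre-tax preferred burden: €413,000 + €332,432.43 = €745,432.43.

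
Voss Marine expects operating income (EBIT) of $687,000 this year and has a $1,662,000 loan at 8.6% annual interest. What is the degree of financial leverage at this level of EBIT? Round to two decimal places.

1.26

Interest = $142,932.00.
DFL = EBIT ÷ (EBIT − I) = $687,000 ÷ ($687,000 − $142,932.00) = $687,000 ÷ $544,068.00 = 1.2627.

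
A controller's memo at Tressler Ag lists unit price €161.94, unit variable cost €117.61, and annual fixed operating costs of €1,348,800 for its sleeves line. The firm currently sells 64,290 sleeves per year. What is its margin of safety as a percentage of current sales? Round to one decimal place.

52.7%

Contribution margin per unit = €161.94 − €117.61 = €44.33. Break-even units = €1,348,800 ÷ €44.33 = 30,426.35; break-even revenue = 30,426.35 × €161.94 = €4,927,242.77.
Current sales = 64,290 × €161.94 = €10,411,122.60.
Margin of safety = (€10,411,122.60 − €4,927,242.77) ÷ €10,411,122.60 = 52.7%.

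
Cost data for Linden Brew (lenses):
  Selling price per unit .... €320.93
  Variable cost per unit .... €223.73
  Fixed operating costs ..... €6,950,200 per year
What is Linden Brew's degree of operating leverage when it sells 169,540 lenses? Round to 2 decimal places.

Total contribution margin = 169,540 × €97.20 = €16,479,288.00.
Subtracting fixed costs: EBIT = €16,479,288.00 − €6,950,200 = €9,529,088.00.
Degree of operating leverage = €16,479,288.00 / €9,529,088.00 = 1.7294.

1.73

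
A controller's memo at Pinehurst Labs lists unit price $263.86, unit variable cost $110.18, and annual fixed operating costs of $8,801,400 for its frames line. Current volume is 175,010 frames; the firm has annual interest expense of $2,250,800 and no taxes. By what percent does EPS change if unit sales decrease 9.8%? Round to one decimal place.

-16.6%

At 175,010 units, contribution = 175,010 × $153.68 = $26,895,536.80.
Subtracting fixed costs: EBIT = $26,895,536.80 − $8,801,400 = $18,094,136.80.
After interest of $2,250,800.00, pre-tax earnings = $15,843,336.80.
DCL = total CM / (EBIT − I) = $26,895,536.80 / $15,843,336.80 = 1.6976.
EPS therefore changes by 1.6976 × (-9.8%) = -16.6%.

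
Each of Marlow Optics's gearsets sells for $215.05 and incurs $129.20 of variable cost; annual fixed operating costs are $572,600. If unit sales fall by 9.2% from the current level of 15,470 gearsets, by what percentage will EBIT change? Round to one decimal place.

-16.2%

Total contribution margin = 15,470 × $85.85 = $1,328,099.50.
Operating income = contribution − fixed costs = $1,328,099.50 − $572,600 = $755,499.50.
Degree of operating leverage = $1,328,099.50 / $755,499.50 = 1.7579.
%ΔEBIT = DOL × %ΔSales = 1.7579 × -9.2% = -16.2%.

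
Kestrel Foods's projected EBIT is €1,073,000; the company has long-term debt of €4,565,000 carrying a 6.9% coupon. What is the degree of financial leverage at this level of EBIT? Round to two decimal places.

Interest = €314,985.00.
DFL = EBIT ÷ (EBIT − I) = €1,073,000 ÷ (€1,073,000 − €314,985.00) = €1,073,000 ÷ €758,015.00 = 1.4155.

1.42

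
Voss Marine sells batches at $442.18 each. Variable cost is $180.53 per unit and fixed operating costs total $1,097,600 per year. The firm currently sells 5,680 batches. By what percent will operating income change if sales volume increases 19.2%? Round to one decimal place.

At 5,680 units, contribution = 5,680 × $261.65 = $1,486,172.00.
Operating income = contribution − fixed costs = $1,486,172.00 − $1,097,600 = $388,572.00.
DOL = contribution ÷ EBIT = $1,486,172.00 ÷ $388,572.00 = 3.8247.
So EBIT moves 3.8247 × (+19.2%) = +73.4%.

+73.4%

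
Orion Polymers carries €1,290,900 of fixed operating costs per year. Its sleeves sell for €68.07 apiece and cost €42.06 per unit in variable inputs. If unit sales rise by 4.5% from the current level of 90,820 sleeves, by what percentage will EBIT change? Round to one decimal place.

+9.9%

Contribution at this volume is 90,820 × €26.01 = €2,362,228.20.
Operating income = contribution − fixed costs = €2,362,228.20 − €1,290,900 = €1,071,328.20.
So DOL = total CM / EBIT = €2,362,228.20 / €1,071,328.20 = 2.2050.
Operating income changes by 2.2050 × +4.5% = +9.9%.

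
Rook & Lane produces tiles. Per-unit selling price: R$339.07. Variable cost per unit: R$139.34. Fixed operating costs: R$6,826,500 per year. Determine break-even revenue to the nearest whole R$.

Contribution margin per unit = R$339.07 − R$139.34 = R$199.73, a CM ratio of R$199.73 ÷ R$339.07 = 0.5891.
Break-even revenue = fixed costs × price ÷ CM = R$6,826,500 × R$339.07 ÷ R$199.73 = R$11,588,952.

R$11,588,952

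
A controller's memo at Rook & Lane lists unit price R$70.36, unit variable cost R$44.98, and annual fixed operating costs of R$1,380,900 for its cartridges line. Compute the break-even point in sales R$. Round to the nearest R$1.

CM per unit = R$70.36 − R$44.98 = R$25.38; CM ratio = R$25.38 / R$70.36 = 0.3607.
Break-even revenue = fixed costs × price ÷ CM = R$1,380,900 × R$70.36 ÷ R$25.38 = R$3,828,216.

R$3,828,216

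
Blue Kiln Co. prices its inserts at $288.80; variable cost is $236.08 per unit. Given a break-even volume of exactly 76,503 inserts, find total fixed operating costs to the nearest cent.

Unit CM = price − variable cost = $288.80 − $236.08 = $52.72.
Since BE = FC / CM, FC = 76,503 × $52.72 = $4,033,238.16.

$4,033,238.16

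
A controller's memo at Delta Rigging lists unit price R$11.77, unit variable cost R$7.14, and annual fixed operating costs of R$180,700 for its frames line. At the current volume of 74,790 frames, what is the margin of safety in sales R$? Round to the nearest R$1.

Contribution margin per unit = R$11.77 − R$7.14 = R$4.63. Break-even units = R$180,700 ÷ R$4.63 = 39,028.08; break-even revenue = 39,028.08 × R$11.77 = R$459,360.48.
Current sales = 74,790 × R$11.77 = R$880,278.30.
Margin of safety = R$880,278.30 − R$459,360.48 = R$420,918.

R$420,918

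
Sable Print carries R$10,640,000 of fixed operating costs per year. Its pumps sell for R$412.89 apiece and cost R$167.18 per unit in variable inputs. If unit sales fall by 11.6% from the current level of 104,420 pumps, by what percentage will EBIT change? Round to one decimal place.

-19.8%

Contribution at this volume is 104,420 × R$245.71 = R$25,657,038.20.
Operating income = contribution − fixed costs = R$25,657,038.20 − R$10,640,000 = R$15,017,038.20.
DOL = contribution ÷ EBIT = R$25,657,038.20 ÷ R$15,017,038.20 = 1.7085.
Operating income changes by 1.7085 × -11.6% = -19.8%.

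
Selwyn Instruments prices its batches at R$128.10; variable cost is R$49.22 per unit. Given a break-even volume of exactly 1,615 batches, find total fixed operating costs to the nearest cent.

R$127,391.20

Contribution margin per unit = R$128.10 − R$49.22 = R$78.88.
Fixed costs = break-even units × CM = 1,615 × R$78.88 = R$127,391.20.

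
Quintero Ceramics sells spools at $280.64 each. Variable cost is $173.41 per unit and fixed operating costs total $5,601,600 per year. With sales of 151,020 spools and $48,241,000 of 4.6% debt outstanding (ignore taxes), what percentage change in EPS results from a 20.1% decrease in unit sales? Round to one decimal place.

-38.9%

Contribution at this volume is 151,020 × $107.23 = $16,193,874.60.
Operating income = contribution − fixed costs = $16,193,874.60 − $5,601,600 = $10,592,274.60.
Interest = $2,219,086.00, so EBIT − I = $8,373,188.60.
Degree of combined leverage = contribution ÷ (EBIT − I) = $16,193,874.60 ÷ $8,373,188.60 = 1.9340.
%ΔEPS = DCL × %ΔSales = 1.9340 × -20.1% = -38.9%.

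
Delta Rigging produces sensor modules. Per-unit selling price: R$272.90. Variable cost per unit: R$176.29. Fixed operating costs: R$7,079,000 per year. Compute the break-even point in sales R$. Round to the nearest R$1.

R$19,996,471

CM per unit = R$272.90 − R$176.29 = R$96.61; CM ratio = R$96.61 / R$272.90 = 0.3540.
Break-even revenue = fixed costs × price ÷ CM = R$7,079,000 × R$272.90 ÷ R$96.61 = R$19,996,471.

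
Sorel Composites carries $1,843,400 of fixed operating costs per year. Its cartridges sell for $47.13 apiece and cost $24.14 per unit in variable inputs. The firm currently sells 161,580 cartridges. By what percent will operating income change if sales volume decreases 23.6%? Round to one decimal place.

-46.8%

Total contribution margin = 161,580 × $22.99 = $3,714,724.20.
Operating income = contribution − fixed costs = $3,714,724.20 − $1,843,400 = $1,871,324.20.
DOL = contribution ÷ EBIT = $3,714,724.20 ÷ $1,871,324.20 = 1.9851.
Operating income changes by 1.9851 × -23.6% = -46.8%.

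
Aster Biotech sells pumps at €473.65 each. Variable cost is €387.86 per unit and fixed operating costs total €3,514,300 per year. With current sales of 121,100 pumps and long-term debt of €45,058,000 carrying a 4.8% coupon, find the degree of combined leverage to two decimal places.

2.20

Contribution at this volume is 121,100 × €85.79 = €10,389,169.00.
Subtracting fixed costs: EBIT = €10,389,169.00 − €3,514,300 = €6,874,869.00. Interest = €2,162,784.00.
DOL = €10,389,169.00 ÷ €6,874,869.00 = 1.5112; DFL = €6,874,869.00 ÷ €4,712,085.00 = 1.4590.
DCL = DOL × DFL = 1.5112 × 1.4590 = 2.2048.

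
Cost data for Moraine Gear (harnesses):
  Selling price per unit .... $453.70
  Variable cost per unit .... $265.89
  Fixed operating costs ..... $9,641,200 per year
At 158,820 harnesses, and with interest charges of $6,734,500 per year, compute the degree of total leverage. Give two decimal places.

Total contribution margin = 158,820 × $187.81 = $29,827,984.20.
Operating income = contribution − fixed costs = $29,827,984.20 − $9,641,200 = $20,186,784.20. Interest = $6,734,500.00, so EBIT − I = $13,452,284.20.
DCL = contribution ÷ (EBIT − I) = $29,827,984.20 ÷ $13,452,284.20 = 2.2173.

2.22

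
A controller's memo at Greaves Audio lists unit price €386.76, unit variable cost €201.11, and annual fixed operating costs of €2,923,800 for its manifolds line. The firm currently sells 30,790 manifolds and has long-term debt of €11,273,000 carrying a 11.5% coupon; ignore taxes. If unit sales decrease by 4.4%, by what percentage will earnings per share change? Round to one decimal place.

Contribution at this volume is 30,790 × €185.65 = €5,716,163.50.
EBIT = €5,716,163.50 − €2,923,800 = €2,792,363.50.
Interest = €1,296,395.00, so EBIT − I = €1,495,968.50.
Degree of combined leverage = contribution ÷ (EBIT − I) = €5,716,163.50 ÷ €1,495,968.50 = 3.8210.
%ΔEPS = DCL × %ΔSales = 3.8210 × -4.4% = -16.8%.

-16.8%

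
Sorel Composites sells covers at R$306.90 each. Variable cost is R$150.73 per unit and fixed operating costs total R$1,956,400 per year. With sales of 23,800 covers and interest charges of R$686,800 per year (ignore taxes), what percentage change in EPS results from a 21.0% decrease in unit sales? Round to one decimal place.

At 23,800 units, contribution = 23,800 × R$156.17 = R$3,716,846.00.
Operating income = contribution − fixed costs = R$3,716,846.00 − R$1,956,400 = R$1,760,446.00.
Interest = R$686,800.00, so EBIT − I = R$1,073,646.00.
DCL = total CM / (EBIT − I) = R$3,716,846.00 / R$1,073,646.00 = 3.4619.
EPS therefore changes by 3.4619 × (-21.0%) = -72.7%.

-72.7%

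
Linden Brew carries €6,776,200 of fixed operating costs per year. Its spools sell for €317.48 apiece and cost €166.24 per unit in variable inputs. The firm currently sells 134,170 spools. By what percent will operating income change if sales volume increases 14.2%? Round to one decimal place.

Contribution at this volume is 134,170 × €151.24 = €20,291,870.80.
Subtracting fixed costs: EBIT = €20,291,870.80 − €6,776,200 = €13,515,670.80.
So DOL = total CM / EBIT = €20,291,870.80 / €13,515,670.80 = 1.5014.
So EBIT moves 1.5014 × (+14.2%) = +21.3%.

+21.3%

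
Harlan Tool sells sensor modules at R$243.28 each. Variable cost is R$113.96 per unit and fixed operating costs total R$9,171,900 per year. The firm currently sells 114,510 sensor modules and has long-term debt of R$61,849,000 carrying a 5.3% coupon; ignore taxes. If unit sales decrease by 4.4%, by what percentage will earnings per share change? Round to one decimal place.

Contribution at this volume is 114,510 × R$129.32 = R$14,808,433.20.
Subtracting fixed costs: EBIT = R$14,808,433.20 − R$9,171,900 = R$5,636,533.20.
Interest = R$3,277,997.00, so EBIT − I = R$2,358,536.20.
Degree of combined leverage = contribution ÷ (EBIT − I) = R$14,808,433.20 ÷ R$2,358,536.20 = 6.2787.
EPS therefore changes by 6.2787 × (-4.4%) = -27.6%.

-27.6%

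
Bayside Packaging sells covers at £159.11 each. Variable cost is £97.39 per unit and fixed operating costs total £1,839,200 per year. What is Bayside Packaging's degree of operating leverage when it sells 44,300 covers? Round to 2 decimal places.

At 44,300 units, contribution = 44,300 × £61.72 = £2,734,196.00.
Operating income = contribution − fixed costs = £2,734,196.00 − £1,839,200 = £894,996.00.
DOL = contribution ÷ EBIT = £2,734,196.00 ÷ £894,996.00 = 3.0550.

3.05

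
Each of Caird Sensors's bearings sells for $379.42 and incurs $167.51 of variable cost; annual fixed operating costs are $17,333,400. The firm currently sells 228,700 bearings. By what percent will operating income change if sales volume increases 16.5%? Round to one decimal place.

Contribution at this volume is 228,700 × $211.91 = $48,463,817.00.
Subtracting fixed costs: EBIT = $48,463,817.00 − $17,333,400 = $31,130,417.00.
So DOL = total CM / EBIT = $48,463,817.00 / $31,130,417.00 = 1.5568.
%ΔEBIT = DOL × %ΔSales = 1.5568 × +16.5% = +25.7%.

+25.7%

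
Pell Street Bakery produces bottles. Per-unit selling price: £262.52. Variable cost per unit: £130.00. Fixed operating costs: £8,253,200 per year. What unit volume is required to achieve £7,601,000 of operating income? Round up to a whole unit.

119,637 bottles

Contribution margin per unit = £262.52 − £130.00 = £132.52.
Units = (FC + target) / CM = (£8,253,200 + £7,601,000) / £132.52 = 119,636.28, so 119,637 bottles.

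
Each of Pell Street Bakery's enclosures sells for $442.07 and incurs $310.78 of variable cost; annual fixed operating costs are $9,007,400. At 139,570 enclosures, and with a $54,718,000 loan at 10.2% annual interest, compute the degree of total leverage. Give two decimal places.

4.91

Total contribution margin = 139,570 × $131.29 = $18,324,145.30.
Subtracting fixed costs: EBIT = $18,324,145.30 − $9,007,400 = $9,316,745.30. Interest = $5,581,236.00, so EBIT − I = $3,735,509.30.
Degree of total leverage = total CM / (EBIT − interest) = $18,324,145.30 / $3,735,509.30 = 4.9054.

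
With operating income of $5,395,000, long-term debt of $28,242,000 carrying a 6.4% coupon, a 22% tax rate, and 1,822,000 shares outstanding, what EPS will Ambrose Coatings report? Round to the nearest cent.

$1.54

Interest = $1,807,488.00, so EBT = $5,395,000 − $1,807,488.00 = $3,587,512.00.
Net income = $3,587,512.00 × (1 − 0.22) = $2,798,259.36.
Per share: $2,798,259.36 / 1,822,000 shares = $1.54.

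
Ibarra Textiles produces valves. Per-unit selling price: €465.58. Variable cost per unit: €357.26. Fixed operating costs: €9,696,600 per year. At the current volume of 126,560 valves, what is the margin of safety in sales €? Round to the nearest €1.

Unit CM = price − variable cost = €465.58 − €357.26 = €108.32. Break-even units = €9,696,600 ÷ €108.32 = 89,518.09; break-even revenue = 89,518.09 × €465.58 = €41,677,834.45.
Current sales = 126,560 × €465.58 = €58,923,804.80.
Margin of safety = €58,923,804.80 − €41,677,834.45 = €17,245,970.

€17,245,970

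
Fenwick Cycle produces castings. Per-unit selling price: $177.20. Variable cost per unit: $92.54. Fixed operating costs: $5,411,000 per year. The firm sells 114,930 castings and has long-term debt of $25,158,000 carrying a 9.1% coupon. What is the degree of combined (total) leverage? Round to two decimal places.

At 114,930 units, contribution = 114,930 × $84.66 = $9,729,973.80.
Subtracting fixed costs: EBIT = $9,729,973.80 − $5,411,000 = $4,318,973.80. Interest = $2,289,378.00, so EBIT − I = $2,029,595.80.
DCL = contribution ÷ (EBIT − I) = $9,729,973.80 ÷ $2,029,595.80 = 4.7940.

4.79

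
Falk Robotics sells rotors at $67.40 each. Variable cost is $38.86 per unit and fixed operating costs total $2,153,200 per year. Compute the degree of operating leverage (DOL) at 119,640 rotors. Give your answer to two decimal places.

2.71

Total contribution margin = 119,640 × $28.54 = $3,414,525.60.
EBIT = $3,414,525.60 − $2,153,200 = $1,261,325.60.
Degree of operating leverage = $3,414,525.60 / $1,261,325.60 = 2.7071.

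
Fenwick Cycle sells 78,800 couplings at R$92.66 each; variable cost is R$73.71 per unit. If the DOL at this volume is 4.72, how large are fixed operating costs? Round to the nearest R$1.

At 78,800 units, contribution = 78,800 × R$18.95 = R$1,493,260.00.
DOL = contribution / EBIT, so EBIT = R$1,493,260.00 / 4.72 = R$316,368.64.
Fixed costs = CM − EBIT = R$1,493,260.00 − R$316,368.64 = R$1,176,891.

R$1,176,891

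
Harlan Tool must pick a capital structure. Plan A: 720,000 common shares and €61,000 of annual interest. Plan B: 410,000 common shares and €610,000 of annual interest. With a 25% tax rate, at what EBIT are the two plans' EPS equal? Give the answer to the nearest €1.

Set EPS_A = EPS_B: (EBIT − €61,000)(1 − 0.25) ÷ 720,000 = (EBIT − €610,000)(1 − 0.25) ÷ 410,000.
Cancelling (1 − t) and cross-multiplying: 410,000·(EBIT − 61,000) = 720,000·(EBIT − 610,000).
Solving, EBIT = (610,000·720,000 − 61,000·410,000) / (720,000 − 410,000) = 414,190,000,000 / 310,000 = 1,336,096.77.

€1,336,097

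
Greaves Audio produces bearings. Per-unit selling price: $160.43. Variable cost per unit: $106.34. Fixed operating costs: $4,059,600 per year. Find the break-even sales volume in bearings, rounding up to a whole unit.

75,053 bearings

Unit CM = price − variable cost = $160.43 − $106.34 = $54.09.
Break-even Q = $4,059,600 / $54.09 = 75,052.69 → 75,053 bearings.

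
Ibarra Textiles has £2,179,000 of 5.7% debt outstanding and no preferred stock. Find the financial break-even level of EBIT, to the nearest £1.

£124,203

Annual interest = 5.7% × £2,179,000 = £124,203.00.
With no preferred dividends, EPS = 0 when EBIT exactly covers interest, so the financial break-even EBIT is £124,203.00.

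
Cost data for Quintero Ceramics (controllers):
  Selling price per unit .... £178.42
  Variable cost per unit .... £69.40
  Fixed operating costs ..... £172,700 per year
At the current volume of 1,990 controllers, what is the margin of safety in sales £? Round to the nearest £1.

£72,418

Contribution margin per unit = £178.42 − £69.40 = £109.02. Break-even units = £172,700 ÷ £109.02 = 1,584.11; break-even revenue = 1,584.11 × £178.42 = £282,637.44.
Actual sales revenue = 1,990 × £178.42 = £355,055.80.
Margin of safety = £355,055.80 − £282,637.44 = £72,418.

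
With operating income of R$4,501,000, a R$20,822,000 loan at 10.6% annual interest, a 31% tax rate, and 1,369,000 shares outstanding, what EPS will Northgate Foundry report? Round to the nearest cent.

Interest = R$2,207,132.00, so EBT = R$4,501,000 − R$2,207,132.00 = R$2,293,868.00.
Net income = R$2,293,868.00 × (1 − 0.31) = R$1,582,768.92.
Per share: R$1,582,768.92 / 1,369,000 shares = R$1.16.

R$1.16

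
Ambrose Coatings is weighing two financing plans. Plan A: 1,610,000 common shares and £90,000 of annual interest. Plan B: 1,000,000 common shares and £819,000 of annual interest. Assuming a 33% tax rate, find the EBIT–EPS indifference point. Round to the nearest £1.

£2,014,082

At indifference, (EBIT − 90,000)(1 − t)/1,610,000 = (EBIT − 819,000)(1 − t)/1,000,000.
The (1 − t) factor cancels: (EBIT − 90,000) × 1,000,000 = (EBIT − 819,000) × 1,610,000.
Solving, EBIT = (819,000·1,610,000 − 90,000·1,000,000) / (1,610,000 − 1,000,000) = 1,228,590,000,000 / 610,000 = 2,014,081.97.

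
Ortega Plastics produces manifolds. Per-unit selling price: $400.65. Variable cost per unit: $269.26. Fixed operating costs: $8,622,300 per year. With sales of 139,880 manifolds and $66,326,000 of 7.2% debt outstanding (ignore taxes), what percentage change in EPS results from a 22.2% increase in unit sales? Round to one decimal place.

+81.9%

Contribution at this volume is 139,880 × $131.39 = $18,378,833.20.
Subtracting fixed costs: EBIT = $18,378,833.20 − $8,622,300 = $9,756,533.20.
After interest of $4,775,472.00, pre-tax earnings = $4,981,061.20.
DCL = total CM / (EBIT − I) = $18,378,833.20 / $4,981,061.20 = 3.6897.
EPS therefore changes by 3.6897 × (+22.2%) = +81.9%.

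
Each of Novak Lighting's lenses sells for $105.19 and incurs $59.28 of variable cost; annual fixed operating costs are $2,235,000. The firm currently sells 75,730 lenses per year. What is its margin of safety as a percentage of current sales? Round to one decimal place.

35.7%

Contribution margin per unit = $105.19 − $59.28 = $45.91. Break-even units = $2,235,000 ÷ $45.91 = 48,682.20; break-even revenue = 48,682.20 × $105.19 = $5,120,881.07.
Actual sales revenue = 75,730 × $105.19 = $7,966,038.70.
Margin of safety = ($7,966,038.70 − $5,120,881.07) ÷ $7,966,038.70 = 35.7%.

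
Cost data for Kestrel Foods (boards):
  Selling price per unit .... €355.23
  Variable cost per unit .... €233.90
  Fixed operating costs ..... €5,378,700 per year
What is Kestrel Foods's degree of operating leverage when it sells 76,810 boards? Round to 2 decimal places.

At 76,810 units, contribution = 76,810 × €121.33 = €9,319,357.30.
Subtracting fixed costs: EBIT = €9,319,357.30 − €5,378,700 = €3,940,657.30.
Degree of operating leverage = €9,319,357.30 / €3,940,657.30 = 2.3649.

2.36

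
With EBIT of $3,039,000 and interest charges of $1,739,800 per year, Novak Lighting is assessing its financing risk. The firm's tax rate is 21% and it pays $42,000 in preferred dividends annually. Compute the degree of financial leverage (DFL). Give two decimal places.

2.44

Interest = $1,739,800.00.
Pre-tax preferred-dividend burden = $42,000 ÷ (1 − 0.21) = $53,164.56.
DFL = EBIT ÷ [EBIT − I − D_p/(1−t)] = $3,039,000 ÷ [$3,039,000 − $1,739,800.00 − $53,164.56] = $3,039,000 ÷ $1,246,035.44 = 2.4389.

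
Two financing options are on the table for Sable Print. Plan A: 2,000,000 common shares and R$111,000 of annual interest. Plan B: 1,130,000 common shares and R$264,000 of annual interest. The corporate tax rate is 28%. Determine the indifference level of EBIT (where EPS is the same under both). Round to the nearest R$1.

Set EPS_A = EPS_B: (EBIT − R$111,000)(1 − 0.28) ÷ 2,000,000 = (EBIT − R$264,000)(1 − 0.28) ÷ 1,130,000.
Cancelling (1 − t) and cross-multiplying: 1,130,000·(EBIT − 111,000) = 2,000,000·(EBIT − 264,000).
Solving, EBIT = (264,000·2,000,000 − 111,000·1,130,000) / (2,000,000 − 1,130,000) = 402,570,000,000 / 870,000 = 462,724.14.

R$462,724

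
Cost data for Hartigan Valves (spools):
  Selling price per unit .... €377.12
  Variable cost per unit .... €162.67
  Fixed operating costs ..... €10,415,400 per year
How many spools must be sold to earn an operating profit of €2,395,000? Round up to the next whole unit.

Contribution margin per unit = €377.12 − €162.67 = €214.45.
Units = (FC + target) / CM = (€10,415,400 + €2,395,000) / €214.45 = 59,736.07, so 59,737 spools.

59,737 spools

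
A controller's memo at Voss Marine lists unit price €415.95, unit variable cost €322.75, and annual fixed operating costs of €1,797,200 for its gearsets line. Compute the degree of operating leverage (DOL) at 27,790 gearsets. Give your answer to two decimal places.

3.27

Contribution at this volume is 27,790 × €93.20 = €2,590,028.00.
Operating income = contribution − fixed costs = €2,590,028.00 − €1,797,200 = €792,828.00.
Degree of operating leverage = €2,590,028.00 / €792,828.00 = 3.2668.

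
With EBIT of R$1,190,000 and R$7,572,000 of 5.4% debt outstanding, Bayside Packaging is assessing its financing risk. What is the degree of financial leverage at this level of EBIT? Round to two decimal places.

Interest = R$408,888.00.
Degree of financial leverage = EBIT / (EBIT − interest) = R$1,190,000 / R$781,112.00 = 1.5235.

1.52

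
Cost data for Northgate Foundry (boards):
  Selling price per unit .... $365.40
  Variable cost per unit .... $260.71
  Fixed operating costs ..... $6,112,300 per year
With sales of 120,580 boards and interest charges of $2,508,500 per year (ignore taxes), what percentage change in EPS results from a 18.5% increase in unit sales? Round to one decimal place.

+58.3%

Total contribution margin = 120,580 × $104.69 = $12,623,520.20.
Subtracting fixed costs: EBIT = $12,623,520.20 − $6,112,300 = $6,511,220.20.
Interest = $2,508,500.00, so EBIT − I = $4,002,720.20.
Degree of combined leverage = contribution ÷ (EBIT − I) = $12,623,520.20 ÷ $4,002,720.20 = 3.1537.
EPS therefore changes by 3.1537 × (+18.5%) = +58.3%.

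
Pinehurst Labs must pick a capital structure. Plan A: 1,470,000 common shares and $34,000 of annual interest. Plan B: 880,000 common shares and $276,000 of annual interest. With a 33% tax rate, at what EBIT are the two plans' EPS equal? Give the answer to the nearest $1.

At indifference, (EBIT − 34,000)(1 − t)/1,470,000 = (EBIT − 276,000)(1 − t)/880,000.
The (1 − t) factor cancels: (EBIT − 34,000) × 880,000 = (EBIT − 276,000) × 1,470,000.
EBIT × (1,470,000 − 880,000) = 276,000 × 1,470,000 − 34,000 × 880,000 = 375,800,000,000, so EBIT = 375,800,000,000 ÷ 590,000 = 636,949.15.

$636,949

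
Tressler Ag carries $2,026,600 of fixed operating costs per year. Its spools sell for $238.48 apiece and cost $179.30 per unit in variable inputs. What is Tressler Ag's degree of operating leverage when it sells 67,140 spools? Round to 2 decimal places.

2.04

Total contribution margin = 67,140 × $59.18 = $3,973,345.20.
Subtracting fixed costs: EBIT = $3,973,345.20 − $2,026,600 = $1,946,745.20.
DOL = contribution ÷ EBIT = $3,973,345.20 ÷ $1,946,745.20 = 2.0410.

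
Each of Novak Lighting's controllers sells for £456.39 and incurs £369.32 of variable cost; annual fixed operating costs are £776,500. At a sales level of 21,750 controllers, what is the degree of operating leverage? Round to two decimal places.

1.69

Total contribution margin = 21,750 × £87.07 = £1,893,772.50.
EBIT = £1,893,772.50 − £776,500 = £1,117,272.50.
So DOL = total CM / EBIT = £1,893,772.50 / £1,117,272.50 = 1.6950.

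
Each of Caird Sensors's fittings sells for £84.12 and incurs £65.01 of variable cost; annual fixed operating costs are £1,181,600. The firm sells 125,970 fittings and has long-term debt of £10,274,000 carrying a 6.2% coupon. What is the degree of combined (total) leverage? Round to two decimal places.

Total contribution margin = 125,970 × £19.11 = £2,407,286.70.
Operating income = contribution − fixed costs = £2,407,286.70 − £1,181,600 = £1,225,686.70. Interest = £636,988.00, so EBIT − I = £588,698.70.
Degree of total leverage = total CM / (EBIT − interest) = £2,407,286.70 / £588,698.70 = 4.0892.

4.09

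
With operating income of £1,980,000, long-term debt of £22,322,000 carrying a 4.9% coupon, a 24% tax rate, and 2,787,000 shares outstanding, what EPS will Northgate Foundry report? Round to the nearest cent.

Interest = £1,093,778.00, so EBT = £1,980,000 − £1,093,778.00 = £886,222.00.
After tax at 24%: net income = £886,222.00 × 0.76 = £673,528.72.
Per share: £673,528.72 / 2,787,000 shares = £0.24.

£0.24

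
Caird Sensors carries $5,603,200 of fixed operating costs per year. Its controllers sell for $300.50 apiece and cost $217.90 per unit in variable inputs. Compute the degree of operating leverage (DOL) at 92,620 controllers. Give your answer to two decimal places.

3.74

Total contribution margin = 92,620 × $82.60 = $7,650,412.00.
EBIT = $7,650,412.00 − $5,603,200 = $2,047,212.00.
Degree of operating leverage = $7,650,412.00 / $2,047,212.00 = 3.7370.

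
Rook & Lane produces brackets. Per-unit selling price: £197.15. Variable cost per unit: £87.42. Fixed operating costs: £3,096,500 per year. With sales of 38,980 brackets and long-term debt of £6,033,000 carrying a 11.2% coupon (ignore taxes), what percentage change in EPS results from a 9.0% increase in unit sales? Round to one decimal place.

Total contribution margin = 38,980 × £109.73 = £4,277,275.40.
Operating income = contribution − fixed costs = £4,277,275.40 − £3,096,500 = £1,180,775.40.
Interest = £675,696.00, so EBIT − I = £505,079.40.
Degree of combined leverage = contribution ÷ (EBIT − I) = £4,277,275.40 ÷ £505,079.40 = 8.4685.
%ΔEPS = DCL × %ΔSales = 8.4685 × +9.0% = +76.2%.

+76.2%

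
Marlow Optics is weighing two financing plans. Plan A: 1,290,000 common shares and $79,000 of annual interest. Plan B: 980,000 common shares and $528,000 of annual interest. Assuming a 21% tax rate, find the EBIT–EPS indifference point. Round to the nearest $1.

Set EPS_A = EPS_B: (EBIT − $79,000)(1 − 0.21) ÷ 1,290,000 = (EBIT − $528,000)(1 − 0.21) ÷ 980,000.
The (1 − t) factor cancels: (EBIT − 79,000) × 980,000 = (EBIT − 528,000) × 1,290,000.
Solving, EBIT = (528,000·1,290,000 − 79,000·980,000) / (1,290,000 − 980,000) = 603,700,000,000 / 310,000 = 1,947,419.35.

$1,947,419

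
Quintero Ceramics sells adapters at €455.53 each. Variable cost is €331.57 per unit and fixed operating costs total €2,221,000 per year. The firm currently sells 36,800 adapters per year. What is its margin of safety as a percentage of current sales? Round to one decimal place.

Contribution margin per unit = €455.53 − €331.57 = €123.96. Break-even units = €2,221,000 ÷ €123.96 = 17,917.07; break-even revenue = 17,917.07 × €455.53 = €8,161,762.91.
Current sales = 36,800 × €455.53 = €16,763,504.00.
Margin of safety = (€16,763,504.00 − €8,161,762.91) ÷ €16,763,504.00 = 51.3%.

51.3%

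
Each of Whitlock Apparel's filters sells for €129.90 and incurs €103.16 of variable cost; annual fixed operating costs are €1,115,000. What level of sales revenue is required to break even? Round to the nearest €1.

Contribution margin per unit = €129.90 − €103.16 = €26.74, a CM ratio of €26.74 ÷ €129.90 = 0.2059.
Break-even sales = FC ÷ CM ratio = €1,115,000 × €129.90 / €26.74 = €5,416,548.

€5,416,548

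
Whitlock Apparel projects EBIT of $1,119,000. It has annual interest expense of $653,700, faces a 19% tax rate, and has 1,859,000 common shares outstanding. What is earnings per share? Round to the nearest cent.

Pre-tax income = $1,119,000 − $653,700.00 = $465,300.00.
After tax at 19%: net income = $465,300.00 × 0.81 = $376,893.00.
EPS = $376,893.00 ÷ 1,859,000 = $0.20.

$0.20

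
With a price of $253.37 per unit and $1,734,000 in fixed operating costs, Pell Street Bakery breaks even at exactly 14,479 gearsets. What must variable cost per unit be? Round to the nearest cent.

$133.61

Contribution per unit must be FC / Q = $1,734,000 / 14,479 = $119.7597.
Variable cost per unit = $253.37 − $119.7597 = $133.61.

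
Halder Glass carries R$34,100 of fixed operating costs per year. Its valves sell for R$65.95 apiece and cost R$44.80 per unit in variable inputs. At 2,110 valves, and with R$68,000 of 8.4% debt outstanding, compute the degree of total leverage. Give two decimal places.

9.27

Contribution at this volume is 2,110 × R$21.15 = R$44,626.50.
Subtracting fixed costs: EBIT = R$44,626.50 − R$34,100 = R$10,526.50. Interest = R$5,712.00, so EBIT − I = R$4,814.50.
Degree of total leverage = total CM / (EBIT − interest) = R$44,626.50 / R$4,814.50 = 9.2692.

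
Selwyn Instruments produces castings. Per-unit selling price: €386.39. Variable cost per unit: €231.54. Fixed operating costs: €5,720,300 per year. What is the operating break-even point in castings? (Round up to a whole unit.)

36,941 castings

Contribution margin per unit = €386.39 − €231.54 = €154.85.
Units to break even: €5,720,300 ÷ €154.85 = 36,940.91, rounded up to 36,941.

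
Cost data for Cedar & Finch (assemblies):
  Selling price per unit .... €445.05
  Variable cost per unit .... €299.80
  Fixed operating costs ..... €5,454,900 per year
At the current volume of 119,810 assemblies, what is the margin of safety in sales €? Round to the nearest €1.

€36,607,477

Each unit contributes €445.05 − €299.80 = €145.25. Break-even units = €5,454,900 ÷ €145.25 = 37,555.25; break-even revenue = 37,555.25 × €445.05 = €16,713,963.82.
Actual sales revenue = 119,810 × €445.05 = €53,321,440.50.
Margin of safety = €53,321,440.50 − €16,713,963.82 = €36,607,477.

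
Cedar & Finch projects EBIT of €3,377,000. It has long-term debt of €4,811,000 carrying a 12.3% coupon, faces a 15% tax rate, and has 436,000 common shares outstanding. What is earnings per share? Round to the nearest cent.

Interest = €591,753.00, so EBT = €3,377,000 − €591,753.00 = €2,785,247.00.
Net income = €2,785,247.00 × (1 − 0.15) = €2,367,459.95.
EPS = €2,367,459.95 ÷ 436,000 = €5.43.

€5.43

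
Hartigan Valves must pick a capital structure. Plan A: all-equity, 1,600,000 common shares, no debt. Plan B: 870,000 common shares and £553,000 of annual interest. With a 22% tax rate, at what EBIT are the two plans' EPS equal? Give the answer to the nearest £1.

At indifference, (EBIT − 0)(1 − t)/1,600,000 = (EBIT − 553,000)(1 − t)/870,000.
The (1 − t) factor cancels: (EBIT − 0) × 870,000 = (EBIT − 553,000) × 1,600,000.
EBIT × (1,600,000 − 870,000) = 553,000 × 1,600,000 − 0 × 870,000 = 884,800,000,000, so EBIT = 884,800,000,000 ÷ 730,000 = 1,212,054.79.

£1,212,055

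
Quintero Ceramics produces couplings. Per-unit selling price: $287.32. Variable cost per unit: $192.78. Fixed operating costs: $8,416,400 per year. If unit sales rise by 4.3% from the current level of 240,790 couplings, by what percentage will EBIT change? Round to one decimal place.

Contribution at this volume is 240,790 × $94.54 = $22,764,286.60.
Operating income = contribution − fixed costs = $22,764,286.60 − $8,416,400 = $14,347,886.60.
So DOL = total CM / EBIT = $22,764,286.60 / $14,347,886.60 = 1.5866.
So EBIT moves 1.5866 × (+4.3%) = +6.8%.

+6.8%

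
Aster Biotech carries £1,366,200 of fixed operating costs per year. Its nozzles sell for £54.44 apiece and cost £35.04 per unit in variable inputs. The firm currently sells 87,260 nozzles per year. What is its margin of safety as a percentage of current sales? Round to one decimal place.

Contribution margin per unit = £54.44 − £35.04 = £19.40. Break-even units = £1,366,200 ÷ £19.40 = 70,422.68; break-even revenue = 70,422.68 × £54.44 = £3,833,810.72.
Current sales = 87,260 × £54.44 = £4,750,434.40.
Margin of safety = (£4,750,434.40 − £3,833,810.72) ÷ £4,750,434.40 = 19.3%.

19.3%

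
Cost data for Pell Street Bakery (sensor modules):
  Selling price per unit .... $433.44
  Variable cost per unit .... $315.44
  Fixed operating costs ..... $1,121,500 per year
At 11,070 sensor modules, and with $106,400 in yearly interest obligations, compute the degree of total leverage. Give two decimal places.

16.67

Contribution at this volume is 11,070 × $118.00 = $1,306,260.00.
Subtracting fixed costs: EBIT = $1,306,260.00 − $1,121,500 = $184,760.00. Interest = $106,400.00.
DOL = $1,306,260.00 ÷ $184,760.00 = 7.0700; DFL = $184,760.00 ÷ $78,360.00 = 2.3578.
Combined leverage = 7.0700 × 2.3578 = 16.6696.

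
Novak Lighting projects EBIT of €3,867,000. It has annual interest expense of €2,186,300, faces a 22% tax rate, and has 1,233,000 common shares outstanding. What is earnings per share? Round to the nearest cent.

Interest = €2,186,300.00, so EBT = €3,867,000 − €2,186,300.00 = €1,680,700.00.
After tax at 22%: net income = €1,680,700.00 × 0.78 = €1,310,946.00.
Per share: €1,310,946.00 / 1,233,000 shares = €1.06.

€1.06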